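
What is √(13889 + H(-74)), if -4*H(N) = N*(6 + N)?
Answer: √12631 ≈ 112.39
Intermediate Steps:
H(N) = -N*(6 + N)/4
√(13889 + H(-74)) = √(13889 - ¼*(-74)*(6 - 74)) = √(13889 - ¼*(-74)*(-68)) = √(13889 - 1258) = √12631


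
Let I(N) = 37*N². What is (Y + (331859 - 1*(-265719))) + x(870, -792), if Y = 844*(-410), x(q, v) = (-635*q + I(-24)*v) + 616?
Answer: -17179400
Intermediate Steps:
x(q, v) = 616 - 635*q + 21312*v (x(q, v) = (-635*q + (37*(-24)²)*v) + 616 = (-635*q + (37*576)*v) + 616 = (-635*q + 21312*v) + 616 = 616 - 635*q + 21312*v)
Y = -346040
(Y + (331859 - 1*(-265719))) + x(870, -792) = (-346040 + (331859 - 1*(-265719))) + (616 - 635*870 + 21312*(-792)) = (-346040 + (331859 + 265719)) + (616 - 552450 - 16879104) = (-346040 + 597578) - 17430938 = 251538 - 17430938 = -17179400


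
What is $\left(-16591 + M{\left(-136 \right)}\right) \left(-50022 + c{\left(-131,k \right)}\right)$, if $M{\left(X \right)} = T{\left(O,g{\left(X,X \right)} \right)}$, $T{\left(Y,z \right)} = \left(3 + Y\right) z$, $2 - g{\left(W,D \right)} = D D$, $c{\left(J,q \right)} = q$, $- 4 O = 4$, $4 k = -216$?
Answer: $2683022004$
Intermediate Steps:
$k = -54$ ($k = \frac{1}{4} \left(-216\right) = -54$)
$O = -1$ ($O = \left(- \frac{1}{4}\right) 4 = -1$)
$g{\left(W,D \right)} = 2 - D^{2}$ ($g{\left(W,D \right)} = 2 - D D = 2 - D^{2}$)
$T{\left(Y,z \right)} = z \left(3 + Y\right)$
$M{\left(X \right)} = 4 - 2 X^{2}$ ($M{\left(X \right)} = \left(2 - X^{2}\right) \left(3 - 1\right) = \left(2 - X^{2}\right) 2 = 4 - 2 X^{2}$)
$\left(-16591 + M{\left(-136 \right)}\right) \left(-50022 + c{\left(-131,k \right)}\right) = \left(-16591 + \left(4 - 2 \left(-136\right)^{2}\right)\right) \left(-50022 - 54\right) = \left(-16591 + \left(4 - 36992\right)\right) \left(-50076\right) = \left(-16591 - 36988\right) \left(-50076\right) = \left(-53579\right) \left(-50076\right) = 2683022004$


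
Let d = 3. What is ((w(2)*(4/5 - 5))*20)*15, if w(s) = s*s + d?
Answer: -8820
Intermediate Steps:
w(s) = 3 + s² (w(s) = s*s + 3 = s² + 3 = 3 + s²)
((w(2)*(4/5 - 5))*20)*15 = (((3 + 2²)*(4/5 - 5))*20)*15 = (((3 + 4)*(4*(⅕) - 5))*20)*15 = ((7*(⅘ - 5))*20)*15 = ((7*(-21/5))*20)*15 = -147/5*20*15 = -588*15 = -8820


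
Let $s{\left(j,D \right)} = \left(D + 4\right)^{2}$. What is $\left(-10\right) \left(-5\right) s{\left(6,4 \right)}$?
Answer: $3200$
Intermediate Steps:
$s{\left(j,D \right)} = \left(4 + D\right)^{2}$
$\left(-10\right) \left(-5\right) s{\left(6,4 \right)} = \left(-10\right) \left(-5\right) \left(4 + 4\right)^{2} = 50 \cdot 8^{2} = 50 \cdot 64 = 3200$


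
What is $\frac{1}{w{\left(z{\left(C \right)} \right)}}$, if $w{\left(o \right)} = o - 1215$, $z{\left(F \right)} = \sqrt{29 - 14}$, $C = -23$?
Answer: $- \frac{81}{98414} - \frac{\sqrt{15}}{1476210} \approx -0.00082568$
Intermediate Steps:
$z{\left(F \right)} = \sqrt{15}$
$w{\left(o \right)} = -1215 + o$
$\frac{1}{w{\left(z{\left(C \right)} \right)}} = \frac{1}{-1215 + \sqrt{15}}$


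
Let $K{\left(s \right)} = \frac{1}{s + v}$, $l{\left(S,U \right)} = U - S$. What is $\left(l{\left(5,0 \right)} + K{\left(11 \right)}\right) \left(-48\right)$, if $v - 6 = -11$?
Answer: $232$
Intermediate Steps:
$v = -5$ ($v = 6 - 11 = -5$)
$K{\left(s \right)} = \frac{1}{-5 + s}$ ($K{\left(s \right)} = \frac{1}{s - 5} = \frac{1}{-5 + s}$)
$\left(l{\left(5,0 \right)} + K{\left(11 \right)}\right) \left(-48\right) = \left(\left(0 - 5\right) + \frac{1}{-5 + 11}\right) \left(-48\right) = \left(\left(0 - 5\right) + \frac{1}{6}\right) \left(-48\right) = \left(-5 + \frac{1}{6}\right) \left(-48\right) = \left(- \frac{29}{6}\right) \left(-48\right) = 232$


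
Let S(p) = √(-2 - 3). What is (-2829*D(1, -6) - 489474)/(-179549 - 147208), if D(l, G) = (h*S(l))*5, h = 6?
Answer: 163158/108919 + 28290*I*√5/108919 ≈ 1.498 + 0.58078*I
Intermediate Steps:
S(p) = I*√5 (S(p) = √(-5) = I*√5)
D(l, G) = 30*I*√5 (D(l, G) = (6*(I*√5))*5 = (6*I*√5)*5 = 30*I*√5)
(-2829*D(1, -6) - 489474)/(-179549 - 147208) = (-84870*I*√5 - 489474)/(-179549 - 147208) = (-84870*I*√5 - 489474)/(-326757) = (-489474 - 84870*I*√5)*(-1/326757) = 163158/108919 + 28290*I*√5/108919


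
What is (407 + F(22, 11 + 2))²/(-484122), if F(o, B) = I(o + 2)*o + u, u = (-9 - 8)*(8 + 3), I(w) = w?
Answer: -279752/242061 ≈ -1.1557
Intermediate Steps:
u = -187 (u = -17*11 = -187)
F(o, B) = -187 + o*(2 + o) (F(o, B) = (o + 2)*o - 187 = (2 + o)*o - 187 = o*(2 + o) - 187 = -187 + o*(2 + o))
(407 + F(22, 11 + 2))²/(-484122) = (407 + (-187 + 22*(2 + 22)))²/(-484122) = (407 + (-187 + 22*24))²*(-1/484122) = (407 + (-187 + 528))²*(-1/484122) = (407 + 341)²*(-1/484122) = 748²*(-1/484122) = 559504*(-1/484122) = -279752/242061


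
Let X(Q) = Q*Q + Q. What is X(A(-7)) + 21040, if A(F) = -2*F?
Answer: 21250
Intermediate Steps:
X(Q) = Q + Q² (X(Q) = Q² + Q = Q + Q²)
X(A(-7)) + 21040 = (-2*(-7))*(1 - 2*(-7)) + 21040 = 14*(1 + 14) + 21040 = 14*15 + 21040 = 210 + 21040 = 21250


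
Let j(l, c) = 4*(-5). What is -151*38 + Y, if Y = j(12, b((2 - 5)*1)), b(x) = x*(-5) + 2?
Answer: -5758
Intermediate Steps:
b(x) = 2 - 5*x (b(x) = -5*x + 2 = 2 - 5*x)
j(l, c) = -20
Y = -20
-151*38 + Y = -151*38 - 20 = -5738 - 20 = -5758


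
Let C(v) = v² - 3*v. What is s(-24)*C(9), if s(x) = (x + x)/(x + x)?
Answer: 54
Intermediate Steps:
s(x) = 1 (s(x) = (2*x)/((2*x)) = (2*x)*(1/(2*x)) = 1)
s(-24)*C(9) = 1*(9*(-3 + 9)) = 1*(9*6) = 1*54 = 54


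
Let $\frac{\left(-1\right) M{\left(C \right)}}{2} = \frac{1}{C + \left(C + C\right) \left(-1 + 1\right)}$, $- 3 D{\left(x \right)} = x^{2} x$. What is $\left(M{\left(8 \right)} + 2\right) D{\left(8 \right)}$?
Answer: $- \frac{896}{3} \approx -298.67$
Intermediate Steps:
$D{\left(x \right)} = - \frac{x^{3}}{3}$ ($D{\left(x \right)} = - \frac{x^{2} x}{3} = - \frac{x^{3}}{3}$)
$M{\left(C \right)} = - \frac{2}{C}$ ($M{\left(C \right)} = - \frac{2}{C + \left(C + C\right) \left(-1 + 1\right)} = - \frac{2}{C + 2 C 0} = - \frac{2}{C + 0} = - \frac{2}{C}$)
$\left(M{\left(8 \right)} + 2\right) D{\left(8 \right)} = \left(- \frac{2}{8} + 2\right) \left(- \frac{8^{3}}{3}\right) = \left(\left(-2\right) \frac{1}{8} + 2\right) \left(\left(- \frac{1}{3}\right) 512\right) = \left(- \frac{1}{4} + 2\right) \left(- \frac{512}{3}\right) = \frac{7}{4} \left(- \frac{512}{3}\right) = - \frac{896}{3}$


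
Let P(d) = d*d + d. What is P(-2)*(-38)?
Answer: -76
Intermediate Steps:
P(d) = d + d² (P(d) = d² + d = d + d²)
P(-2)*(-38) = -2*(1 - 2)*(-38) = -2*(-1)*(-38) = 2*(-38) = -76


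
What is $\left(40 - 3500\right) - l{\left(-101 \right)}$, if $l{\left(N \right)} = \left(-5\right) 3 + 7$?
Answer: $-3452$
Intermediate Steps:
$l{\left(N \right)} = -8$ ($l{\left(N \right)} = -15 + 7 = -8$)
$\left(40 - 3500\right) - l{\left(-101 \right)} = \left(40 - 3500\right) - -8 = \left(40 - 3500\right) + 8 = -3460 + 8 = -3452$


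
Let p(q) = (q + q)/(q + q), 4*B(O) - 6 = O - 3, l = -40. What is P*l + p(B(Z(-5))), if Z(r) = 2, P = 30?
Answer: -1199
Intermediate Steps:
B(O) = 3/4 + O/4 (B(O) = 3/2 + (O - 3)/4 = 3/2 + (-3 + O)/4 = 3/2 + (-3/4 + O/4) = 3/4 + O/4)
p(q) = 1 (p(q) = (2*q)/((2*q)) = (2*q)*(1/(2*q)) = 1)
P*l + p(B(Z(-5))) = 30*(-40) + 1 = -1200 + 1 = -1199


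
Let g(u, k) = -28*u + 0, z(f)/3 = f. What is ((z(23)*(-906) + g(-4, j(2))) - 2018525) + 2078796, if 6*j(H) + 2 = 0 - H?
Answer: -2131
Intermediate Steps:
j(H) = -1/3 - H/6 (j(H) = -1/3 + (0 - H)/6 = -1/3 + (-H)/6 = -1/3 - H/6)
z(f) = 3*f
g(u, k) = -28*u
((z(23)*(-906) + g(-4, j(2))) - 2018525) + 2078796 = (((3*23)*(-906) - 28*(-4)) - 2018525) + 2078796 = ((69*(-906) + 112) - 2018525) + 2078796 = ((-62514 + 112) - 2018525) + 2078796 = (-62402 - 2018525) + 2078796 = -2080927 + 2078796 = -2131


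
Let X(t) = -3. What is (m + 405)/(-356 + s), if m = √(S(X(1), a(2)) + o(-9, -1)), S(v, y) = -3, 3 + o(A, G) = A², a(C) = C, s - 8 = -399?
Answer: -45/83 - 5*√3/747 ≈ -0.55376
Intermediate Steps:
s = -391 (s = 8 - 399 = -391)
o(A, G) = -3 + A²
m = 5*√3 (m = √(-3 + (-3 + (-9)²)) = √(-3 + (-3 + 81)) = √(-3 + 78) = √75 = 5*√3 ≈ 8.6602)
(m + 405)/(-356 + s) = (5*√3 + 405)/(-356 - 391) = (405 + 5*√3)/(-747) = (405 + 5*√3)*(-1/747) = -45/83 - 5*√3/747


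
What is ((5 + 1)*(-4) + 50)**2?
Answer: 676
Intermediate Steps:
((5 + 1)*(-4) + 50)**2 = (6*(-4) + 50)**2 = (-24 + 50)**2 = 26**2 = 676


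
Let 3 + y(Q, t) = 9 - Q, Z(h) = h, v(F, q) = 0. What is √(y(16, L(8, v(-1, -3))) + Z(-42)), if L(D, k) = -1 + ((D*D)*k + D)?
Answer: 2*I*√13 ≈ 7.2111*I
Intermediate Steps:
L(D, k) = -1 + D + k*D² (L(D, k) = -1 + (D²*k + D) = -1 + (k*D² + D) = -1 + (D + k*D²) = -1 + D + k*D²)
y(Q, t) = 6 - Q (y(Q, t) = -3 + (9 - Q) = 6 - Q)
√(y(16, L(8, v(-1, -3))) + Z(-42)) = √((6 - 1*16) - 42) = √((6 - 16) - 42) = √(-10 - 42) = √(-52) = 2*I*√13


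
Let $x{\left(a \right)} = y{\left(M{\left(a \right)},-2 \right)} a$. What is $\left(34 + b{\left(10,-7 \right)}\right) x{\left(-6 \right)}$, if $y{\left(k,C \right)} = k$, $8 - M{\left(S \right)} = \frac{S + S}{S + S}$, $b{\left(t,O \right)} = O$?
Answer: $-1134$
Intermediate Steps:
$M{\left(S \right)} = 7$ ($M{\left(S \right)} = 8 - \frac{S + S}{S + S} = 8 - \frac{2 S}{2 S} = 8 - 2 S \frac{1}{2 S} = 8 - 1 = 7$)
$x{\left(a \right)} = 7 a$
$\left(34 + b{\left(10,-7 \right)}\right) x{\left(-6 \right)} = \left(34 - 7\right) 7 \left(-6\right) = 27 \left(-42\right) = -1134$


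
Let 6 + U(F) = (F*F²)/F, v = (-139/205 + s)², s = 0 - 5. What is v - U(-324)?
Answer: -4410009354/42025 ≈ -1.0494e+5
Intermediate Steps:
s = -5
v = 1354896/42025 (v = (-139/205 - 5)² = (-1164/205)² = 1354896/42025 ≈ 32.240)
U(F) = -6 + F² (U(F) = -6 + (F*F²)/F = -6 + F³/F = -6 + F²)
v - U(-324) = 1354896/42025 - (-6 + (-324)²) = 1354896/42025 - (-6 + 104976) = 1354896/42025 - 1*104970 = 1354896/42025 - 104970 = -4410009354/42025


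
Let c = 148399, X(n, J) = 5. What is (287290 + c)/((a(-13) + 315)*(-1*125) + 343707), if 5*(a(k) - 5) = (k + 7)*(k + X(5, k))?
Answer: 435689/302507 ≈ 1.4403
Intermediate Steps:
a(k) = 5 + (5 + k)*(7 + k)/5 (a(k) = 5 + ((k + 7)*(k + 5))/5 = 5 + ((7 + k)*(5 + k))/5 = 5 + ((5 + k)*(7 + k))/5 = 5 + (5 + k)*(7 + k)/5)
(287290 + c)/((a(-13) + 315)*(-1*125) + 343707) = (287290 + 148399)/(((12 + (1/5)*(-13)**2 + (12/5)*(-13)) + 315)*(-1*125) + 343707) = 435689/(((12 + (1/5)*169 - 156/5) + 315)*(-125) + 343707) = 435689/(((12 + 169/5 - 156/5) + 315)*(-125) + 343707) = 435689/((73/5 + 315)*(-125) + 343707) = 435689/((1648/5)*(-125) + 343707) = 435689/(-41200 + 343707) = 435689/302507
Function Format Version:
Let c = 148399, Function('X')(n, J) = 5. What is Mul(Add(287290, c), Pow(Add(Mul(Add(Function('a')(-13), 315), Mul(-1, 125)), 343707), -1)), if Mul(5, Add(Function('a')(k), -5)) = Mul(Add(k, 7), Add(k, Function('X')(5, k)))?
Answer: Rational(435689, 302507) ≈ 1.4403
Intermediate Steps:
Function('a')(k) = Add(5, Mul(Rational(1, 5), Add(5, k), Add(7, k))) (Function('a')(k) = Add(5, Mul(Rational(1, 5), Mul(Add(k, 7), Add(k, 5)))) = Add(5, Mul(Rational(1, 5), Mul(Add(7, k), Add(5, k)))) = Add(5, Mul(Rational(1, 5), Mul(Add(5, k), Add(7, k)))) = Add(5, Mul(Rational(1, 5), Add(5, k), Add(7, k))))
Mul(Add(287290, c), Pow(Add(Mul(Add(Function('a')(-13), 315), Mul(-1, 125)), 343707), -1)) = Mul(Add(287290, 148399), Pow(Add(Mul(Add(Add(12, Mul(Rational(1, 5), Pow(-13, 2)), Mul(Rational(12, 5), -13)), 315), Mul(-1, 125)), 343707), -1)) = Mul(435689, Pow(Add(Mul(Add(Add(12, Mul(Rational(1, 5), 169), Rational(-156, 5)), 315), -125), 343707), -1)) = Mul(435689, Pow(Add(Mul(Add(Add(12, Rational(169, 5), Rational(-156, 5)), 315), -125), 343707), -1)) = Mul(435689, Pow(Add(Mul(Add(Rational(73, 5), 315), -125), 343707), -1)) = Mul(435689, Pow(Add(Mul(Rational(1648, 5), -125), 343707), -1)) = Mul(435689, Pow(Add(-41200, 343707), -1)) = Mul(435689, Pow(302507, -1)) = Mul(435689, Rational(1, 302507)) = Rational(435689, 302507)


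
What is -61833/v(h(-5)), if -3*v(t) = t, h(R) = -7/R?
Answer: 927495/7 ≈ 1.3250e+5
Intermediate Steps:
v(t) = -t/3
-61833/v(h(-5)) = -61833/((-(-7)/(3*(-5)))) = -61833/((-(-7)*(-1)/(3*5))) = -61833/((-⅓*7/5)) = -61833/(-7/15) = -61833*(-15/7) = 927495/7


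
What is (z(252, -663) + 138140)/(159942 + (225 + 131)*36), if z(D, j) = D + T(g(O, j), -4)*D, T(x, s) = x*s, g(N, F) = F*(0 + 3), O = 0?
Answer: 1071652/86379 ≈ 12.406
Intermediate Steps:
g(N, F) = 3*F (g(N, F) = F*3 = 3*F)
T(x, s) = s*x
z(D, j) = D - 12*D*j (z(D, j) = D + (-12*j)*D = D - 12*D*j)
(z(252, -663) + 138140)/(159942 + (225 + 131)*36) = (252*(1 - 12*(-663)) + 138140)/(159942 + (225 + 131)*36) = (252*(1 + 7956) + 138140)/(159942 + 356*36) = (252*7957 + 138140)/(159942 + 12816) = (2005164 + 138140)/172758 = 2143304*(1/172758) = 1071652/86379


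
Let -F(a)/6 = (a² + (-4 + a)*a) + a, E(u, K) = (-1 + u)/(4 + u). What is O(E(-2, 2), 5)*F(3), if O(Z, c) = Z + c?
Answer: -189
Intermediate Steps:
E(u, K) = (-1 + u)/(4 + u)
F(a) = -6*a - 6*a² - 6*a*(-4 + a) (F(a) = -6*((a² + (-4 + a)*a) + a) = -6*((a² + a*(-4 + a)) + a) = -6*(a + a² + a*(-4 + a)) = -6*a - 6*a² - 6*a*(-4 + a))
O(E(-2, 2), 5)*F(3) = ((-1 - 2)/(4 - 2) + 5)*(6*3*(3 - 2*3)) = (-3/2 + 5)*(6*3*(3 - 6)) = ((½)*(-3) + 5)*(6*3*(-3)) = (-3/2 + 5)*(-54) = (7/2)*(-54) = -189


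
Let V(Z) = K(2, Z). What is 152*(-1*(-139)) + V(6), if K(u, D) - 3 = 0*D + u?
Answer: 21133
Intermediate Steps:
K(u, D) = 3 + u (K(u, D) = 3 + (0*D + u) = 3 + (0 + u) = 3 + u)
V(Z) = 5 (V(Z) = 3 + 2 = 5)
152*(-1*(-139)) + V(6) = 152*(-1*(-139)) + 5 = 152*139 + 5 = 21128 + 5 = 21133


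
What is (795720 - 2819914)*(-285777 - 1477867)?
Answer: 3569957602936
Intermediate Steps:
(795720 - 2819914)*(-285777 - 1477867) = -2024194*(-1763644) = 3569957602936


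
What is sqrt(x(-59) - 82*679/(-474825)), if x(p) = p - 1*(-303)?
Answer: sqrt(2201535191154)/94965 ≈ 15.624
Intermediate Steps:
x(p) = 303 + p (x(p) = p + 303 = 303 + p)
sqrt(x(-59) - 82*679/(-474825)) = sqrt((303 - 59) - 82*679/(-474825)) = sqrt(244 - 55678*(-1/474825)) = sqrt(244 + 55678/474825) = sqrt(115912978/474825) = sqrt(2201535191154)/94965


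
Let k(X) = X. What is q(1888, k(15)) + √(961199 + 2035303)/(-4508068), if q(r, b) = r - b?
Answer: 1873 - √2996502/4508068 ≈ 1873.0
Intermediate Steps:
q(1888, k(15)) + √(961199 + 2035303)/(-4508068) = (1888 - 1*15) + √(961199 + 2035303)/(-4508068) = (1888 - 15) + √2996502*(-1/4508068) = 1873 - √2996502/4508068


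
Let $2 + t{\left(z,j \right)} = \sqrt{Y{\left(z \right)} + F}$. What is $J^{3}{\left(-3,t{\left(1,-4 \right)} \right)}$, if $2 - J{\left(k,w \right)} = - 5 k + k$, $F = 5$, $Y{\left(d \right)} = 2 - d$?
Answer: $-1000$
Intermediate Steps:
$t{\left(z,j \right)} = -2 + \sqrt{7 - z}$ ($t{\left(z,j \right)} = -2 + \sqrt{\left(2 - z\right) + 5} = -2 + \sqrt{7 - z}$)
$J{\left(k,w \right)} = 2 + 4 k$ ($J{\left(k,w \right)} = 2 - \left(- 5 k + k\right) = 2 - - 4 k = 2 + 4 k$)
$J^{3}{\left(-3,t{\left(1,-4 \right)} \right)} = \left(2 + 4 \left(-3\right)\right)^{3} = \left(2 - 12\right)^{3} = \left(-10\right)^{3} = -1000$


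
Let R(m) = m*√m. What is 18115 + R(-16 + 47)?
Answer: 18115 + 31*√31 ≈ 18288.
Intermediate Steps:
R(m) = m^(3/2)
18115 + R(-16 + 47) = 18115 + (-16 + 47)^(3/2) = 18115 + 31^(3/2) = 18115 + 31*√31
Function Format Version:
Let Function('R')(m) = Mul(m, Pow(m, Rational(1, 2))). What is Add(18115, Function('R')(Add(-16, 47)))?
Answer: Add(18115, Mul(31, Pow(31, Rational(1, 2)))) ≈ 18288.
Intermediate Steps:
Function('R')(m) = Pow(m, Rational(3, 2))
Add(18115, Function('R')(Add(-16, 47))) = Add(18115, Pow(Add(-16, 47), Rational(3, 2))) = Add(18115, Pow(31, Rational(3, 2))) = Add(18115, Mul(31, Pow(31, Rational(1, 2))))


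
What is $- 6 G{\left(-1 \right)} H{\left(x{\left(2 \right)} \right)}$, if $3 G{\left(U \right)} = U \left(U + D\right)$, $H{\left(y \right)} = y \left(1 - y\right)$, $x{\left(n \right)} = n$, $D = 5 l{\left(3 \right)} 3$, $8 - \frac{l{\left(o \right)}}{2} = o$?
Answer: $-596$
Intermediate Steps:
$l{\left(o \right)} = 16 - 2 o$
$D = 150$ ($D = 5 \left(16 - 6\right) 3 = 5 \cdot 10 \cdot 3 = 50 \cdot 3 = 150$)
$G{\left(U \right)} = \frac{U \left(150 + U\right)}{3}$ ($G{\left(U \right)} = \frac{U \left(U + 150\right)}{3} = \frac{U \left(150 + U\right)}{3}$)
$- 6 G{\left(-1 \right)} H{\left(x{\left(2 \right)} \right)} = - 6 \cdot \frac{1}{3} \left(-1\right) \left(150 - 1\right) 2 \left(1 - 2\right) = - 6 \cdot \frac{1}{3} \left(-1\right) 149 \cdot 2 \left(1 - 2\right) = \left(-6\right) \left(- \frac{149}{3}\right) 2 \left(-1\right) = 298 \left(-2\right) = -596$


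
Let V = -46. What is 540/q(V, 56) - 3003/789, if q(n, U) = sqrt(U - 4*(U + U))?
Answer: -1001/263 - 135*I*sqrt(2)/7 ≈ -3.8061 - 27.274*I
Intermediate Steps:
q(n, U) = sqrt(7)*sqrt(-U) (q(n, U) = sqrt(U - 8*U) = sqrt(-7*U) = sqrt(7)*sqrt(-U))
540/q(V, 56) - 3003/789 = 540/((sqrt(7)*sqrt(-1*56))) - 3003/789 = 540/((sqrt(7)*sqrt(-56))) - 3003*1/789 = 540/((sqrt(7)*(2*I*sqrt(14)))) - 1001/263 = 540/((14*I*sqrt(2))) - 1001/263 = 540*(-I*sqrt(2)/28) - 1001/263 = -135*I*sqrt(2)/7 - 1001/263 = -1001/263 - 135*I*sqrt(2)/7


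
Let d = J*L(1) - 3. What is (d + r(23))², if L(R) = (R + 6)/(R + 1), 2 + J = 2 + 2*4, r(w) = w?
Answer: 2304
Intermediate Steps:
J = 8 (J = -2 + (2 + 2*4) = -2 + (2 + 8) = -2 + 10 = 8)
L(R) = (6 + R)/(1 + R)
d = 25 (d = 8*((6 + 1)/(1 + 1)) - 3 = 8*(7/2) - 3 = 28 - 3 = 25)
(d + r(23))² = (25 + 23)² = 48² = 2304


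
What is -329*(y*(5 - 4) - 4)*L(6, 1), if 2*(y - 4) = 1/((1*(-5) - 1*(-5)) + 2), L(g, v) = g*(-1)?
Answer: 987/2 ≈ 493.50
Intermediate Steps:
L(g, v) = -g
y = 17/4 (y = 4 + 1/(2*((1*(-5) - 1*(-5)) + 2)) = 4 + 1/(2*((-5 + 5) + 2)) = 4 + 1/(2*(0 + 2)) = 4 + (½)/2 = 4 + (½)*(½) = 4 + ¼ = 17/4 ≈ 4.2500)
-329*(y*(5 - 4) - 4)*L(6, 1) = -329*(17*(5 - 4)/4 - 4)*(-1*6) = -329*((17/4)*1 - 4)*(-6) = -329*(17/4 - 4)*(-6) = -329*(-6)/4 = -329*(-3/2) = 987/2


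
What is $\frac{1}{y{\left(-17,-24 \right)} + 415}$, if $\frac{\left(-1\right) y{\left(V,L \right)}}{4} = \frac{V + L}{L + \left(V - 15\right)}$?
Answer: $\frac{14}{5769} \approx 0.0024268$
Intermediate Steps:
$y{\left(V,L \right)} = - \frac{4 \left(L + V\right)}{-15 + L + V}$ ($y{\left(V,L \right)} = - 4 \frac{V + L}{L + \left(V - 15\right)} = - 4 \frac{L + V}{L + \left(-15 + V\right)} = - 4 \frac{L + V}{-15 + L + V} = - \frac{4 \left(L + V\right)}{-15 + L + V}$)
$\frac{1}{y{\left(-17,-24 \right)} + 415} = \frac{1}{\frac{4 \left(\left(-1\right) \left(-24\right) - -17\right)}{-15 - 24 - 17} + 415} = \frac{1}{\frac{4 \left(24 + 17\right)}{-56} + 415} = \frac{1}{4 \left(- \frac{1}{56}\right) 41 + 415} = \frac{1}{- \frac{41}{14} + 415} = \frac{1}{\frac{5769}{14}} = \frac{14}{5769}$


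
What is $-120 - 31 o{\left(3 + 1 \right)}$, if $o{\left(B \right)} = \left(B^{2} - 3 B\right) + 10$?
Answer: $-554$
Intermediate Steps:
$o{\left(B \right)} = 10 + B^{2} - 3 B$
$-120 - 31 o{\left(3 + 1 \right)} = -120 - 31 \left(10 + \left(3 + 1\right)^{2} - 3 \left(3 + 1\right)\right) = -120 - 31 \left(10 + 4^{2} - 12\right) = -120 - 31 \left(10 + 16 - 12\right) = -120 - 434 = -554$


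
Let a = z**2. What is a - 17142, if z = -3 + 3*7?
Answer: -16818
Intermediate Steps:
z = 18 (z = -3 + 21 = 18)
a = 324 (a = 18**2 = 324)
a - 17142 = 324 - 17142 = -16818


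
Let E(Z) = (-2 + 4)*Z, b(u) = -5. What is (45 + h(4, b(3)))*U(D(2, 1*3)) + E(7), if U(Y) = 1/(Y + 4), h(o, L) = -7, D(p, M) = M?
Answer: 136/7 ≈ 19.429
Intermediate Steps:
U(Y) = 1/(4 + Y)
E(Z) = 2*Z
(45 + h(4, b(3)))*U(D(2, 1*3)) + E(7) = (45 - 7)/(4 + 1*3) + 2*7 = 38/(4 + 3) + 14 = 38/7 + 14 = 136/7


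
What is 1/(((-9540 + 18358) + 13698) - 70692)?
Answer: -1/48176 ≈ -2.0757e-5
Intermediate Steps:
1/(((-9540 + 18358) + 13698) - 70692) = 1/((8818 + 13698) - 70692) = 1/(22516 - 70692) = 1/(-48176) = -1/48176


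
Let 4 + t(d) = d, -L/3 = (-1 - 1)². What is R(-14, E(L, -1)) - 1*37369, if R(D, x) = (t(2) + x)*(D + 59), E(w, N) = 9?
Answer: -37054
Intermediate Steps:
L = -12 (L = -3*(-1 - 1)² = -3*(-2)² = -3*4 = -12)
t(d) = -4 + d
R(D, x) = (-2 + x)*(59 + D) (R(D, x) = ((-4 + 2) + x)*(D + 59) = (-2 + x)*(59 + D))
R(-14, E(L, -1)) - 1*37369 = (-118 - 2*(-14) + 59*9 - 14*9) - 1*37369 = (-118 + 28 + 531 - 126) - 37369 = 315 - 37369 = -37054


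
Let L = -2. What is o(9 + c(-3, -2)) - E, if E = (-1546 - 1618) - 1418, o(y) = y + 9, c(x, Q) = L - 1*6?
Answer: 4592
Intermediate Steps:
c(x, Q) = -8 (c(x, Q) = -2 - 1*6 = -2 - 6 = -8)
o(y) = 9 + y
E = -4582 (E = -3164 - 1418 = -4582)
o(9 + c(-3, -2)) - E = (9 + (9 - 8)) - 1*(-4582) = (9 + 1) + 4582 = 10 + 4582 = 4592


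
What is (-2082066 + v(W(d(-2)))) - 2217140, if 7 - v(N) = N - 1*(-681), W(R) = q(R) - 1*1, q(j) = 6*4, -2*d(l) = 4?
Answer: -4299903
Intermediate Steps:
d(l) = -2 (d(l) = -½*4 = -2)
q(j) = 24
W(R) = 23 (W(R) = 24 - 1*1 = 24 - 1 = 23)
v(N) = -674 - N (v(N) = 7 - (N - 1*(-681)) = 7 - (N + 681) = 7 - (681 + N) = 7 + (-681 - N) = -674 - N)
(-2082066 + v(W(d(-2)))) - 2217140 = (-2082066 + (-674 - 1*23)) - 2217140 = (-2082066 + (-674 - 23)) - 2217140 = (-2082066 - 697) - 2217140 = -2082763 - 2217140 = -4299903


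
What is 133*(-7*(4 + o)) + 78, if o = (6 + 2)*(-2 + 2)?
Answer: -3646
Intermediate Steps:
o = 0 (o = 8*0 = 0)
133*(-7*(4 + o)) + 78 = 133*(-7*(4 + 0)) + 78 = 133*(-7*4) + 78 = 133*(-28) + 78 = -3724 + 78 = -3646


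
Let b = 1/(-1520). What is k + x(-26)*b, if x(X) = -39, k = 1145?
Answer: 1740439/1520 ≈ 1145.0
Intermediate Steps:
b = -1/1520 ≈ -0.00065789
k + x(-26)*b = 1145 - 39*(-1/1520) = 1145 + 39/1520 = 1740439/1520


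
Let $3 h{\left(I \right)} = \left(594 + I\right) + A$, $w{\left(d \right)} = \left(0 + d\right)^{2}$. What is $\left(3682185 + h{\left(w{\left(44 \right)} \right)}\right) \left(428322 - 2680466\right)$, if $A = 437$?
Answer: $-8295038225056$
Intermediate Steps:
$w{\left(d \right)} = d^{2}$
$h{\left(I \right)} = \frac{1031}{3} + \frac{I}{3}$ ($h{\left(I \right)} = \frac{\left(594 + I\right) + 437}{3} = \frac{1031 + I}{3} = \frac{1031}{3} + \frac{I}{3}$)
$\left(3682185 + h{\left(w{\left(44 \right)} \right)}\right) \left(428322 - 2680466\right) = \left(3682185 + \left(\frac{1031}{3} + \frac{44^{2}}{3}\right)\right) \left(428322 - 2680466\right) = \left(3682185 + \left(\frac{1031}{3} + \frac{1}{3} \cdot 1936\right)\right) \left(-2252144\right) = \left(3682185 + \left(\frac{1031}{3} + \frac{1936}{3}\right)\right) \left(-2252144\right) = \left(3682185 + 989\right) \left(-2252144\right) = 3683174 \left(-2252144\right) = -8295038225056$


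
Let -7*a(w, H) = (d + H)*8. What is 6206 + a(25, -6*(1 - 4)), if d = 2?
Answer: 43282/7 ≈ 6183.1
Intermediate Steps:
a(w, H) = -16/7 - 8*H/7 (a(w, H) = -(2 + H)*8/7 = -(16 + 8*H)/7 = -16/7 - 8*H/7)
6206 + a(25, -6*(1 - 4)) = 6206 + (-16/7 - (-48)*(1 - 4)/7) = 6206 + (-16/7 - (-48)*(-3)/7) = 6206 + (-16/7 - 8/7*18) = 6206 + (-16/7 - 144/7) = 6206 - 160/7 = 43282/7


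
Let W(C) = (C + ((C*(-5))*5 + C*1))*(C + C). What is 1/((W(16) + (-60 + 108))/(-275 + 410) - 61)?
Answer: -135/19963 ≈ -0.0067625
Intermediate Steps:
W(C) = -46*C**2 (W(C) = (C + (-5*C*5 + C))*(2*C) = (C + (-25*C + C))*(2*C) = (C - 24*C)*(2*C) = (-23*C)*(2*C) = -46*C**2)
1/((W(16) + (-60 + 108))/(-275 + 410) - 61) = 1/((-46*16**2 + (-60 + 108))/(-275 + 410) - 61) = 1/((-46*256 + 48)/135 - 61) = 1/((-11776 + 48)*(1/135) - 61) = 1/(-11728*1/135 - 61) = 1/(-11728/135 - 61) = 1/(-19963/135) = -135/19963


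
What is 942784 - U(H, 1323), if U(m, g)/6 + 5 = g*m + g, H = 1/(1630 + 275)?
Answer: 593643614/635 ≈ 9.3487e+5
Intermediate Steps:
H = 1/1905 ≈ 0.00052493
U(m, g) = -30 + 6*g + 6*g*m (U(m, g) = -30 + 6*(g*m + g) = -30 + 6*(g + g*m) = -30 + (6*g + 6*g*m) = -30 + 6*g + 6*g*m)
942784 - U(H, 1323) = 942784 - (-30 + 6*1323 + 6*1323*(1/1905)) = 942784 - (-30 + 7938 + 2646/635) = 942784 - 1*5024226/635 = 942784 - 5024226/635 = 593643614/635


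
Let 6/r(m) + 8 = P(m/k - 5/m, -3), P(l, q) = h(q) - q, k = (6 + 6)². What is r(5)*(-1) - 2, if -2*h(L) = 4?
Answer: -8/7 ≈ -1.1429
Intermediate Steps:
h(L) = -2 (h(L) = -½*4 = -2)
k = 144 (k = 12² = 144)
P(l, q) = -2 - q
r(m) = -6/7 (r(m) = 6/(-8 + (-2 - 1*(-3))) = 6/(-8 + (-2 + 3)) = 6/(-8 + 1) = 6/(-7) = 6*(-⅐) = -6/7)
r(5)*(-1) - 2 = -6/7*(-1) - 2 = 6/7 - 2 = -8/7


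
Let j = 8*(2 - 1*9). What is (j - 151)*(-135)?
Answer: 27945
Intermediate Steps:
j = -56 (j = 8*(2 - 9) = 8*(-7) = -56)
(j - 151)*(-135) = (-56 - 151)*(-135) = -207*(-135) = 27945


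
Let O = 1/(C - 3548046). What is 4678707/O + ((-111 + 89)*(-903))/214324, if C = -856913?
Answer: -200777870853061743/9742 ≈ -2.0610e+13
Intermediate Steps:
O = -1/4404959 (O = 1/(-856913 - 3548046) = 1/(-4404959) = -1/4404959 ≈ -2.2702e-7)
4678707/O + ((-111 + 89)*(-903))/214324 = 4678707/(-1/4404959) + ((-111 + 89)*(-903))/214324 = 4678707*(-4404959) - 22*(-903)*(1/214324) = -20609512508013 + 19866*(1/214324) = -20609512508013 + 903/9742 = -200777870853061743/9742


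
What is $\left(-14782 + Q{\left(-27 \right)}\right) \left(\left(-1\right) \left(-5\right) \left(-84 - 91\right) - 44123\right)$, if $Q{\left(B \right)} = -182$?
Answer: $673350072$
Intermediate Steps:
$\left(-14782 + Q{\left(-27 \right)}\right) \left(\left(-1\right) \left(-5\right) \left(-84 - 91\right) - 44123\right) = \left(-14782 - 182\right) \left(\left(-1\right) \left(-5\right) \left(-84 - 91\right) - 44123\right) = - 14964 \left(5 \left(-175\right) - 44123\right) = - 14964 \left(-875 - 44123\right) = \left(-14964\right) \left(-44998\right) = 673350072$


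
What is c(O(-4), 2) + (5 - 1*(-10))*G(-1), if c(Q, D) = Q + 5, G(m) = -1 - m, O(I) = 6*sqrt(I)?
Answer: 5 + 12*I ≈ 5.0 + 12.0*I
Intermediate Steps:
c(Q, D) = 5 + Q
c(O(-4), 2) + (5 - 1*(-10))*G(-1) = (5 + 6*sqrt(-4)) + (5 - 1*(-10))*(-1 - 1*(-1)) = (5 + 6*(2*I)) + (5 + 10)*(-1 + 1) = (5 + 12*I) + 15*0 = (5 + 12*I) + 0 = 5 + 12*I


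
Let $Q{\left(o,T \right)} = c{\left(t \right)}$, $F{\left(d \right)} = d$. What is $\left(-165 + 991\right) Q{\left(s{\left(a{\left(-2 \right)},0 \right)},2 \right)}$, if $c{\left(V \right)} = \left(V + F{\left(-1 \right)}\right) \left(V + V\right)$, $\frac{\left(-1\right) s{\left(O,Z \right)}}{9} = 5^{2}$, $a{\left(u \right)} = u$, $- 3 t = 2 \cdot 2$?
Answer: $\frac{46256}{9} \approx 5139.6$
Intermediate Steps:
$t = - \frac{4}{3}$ ($t = - \frac{2 \cdot 2}{3} = \left(- \frac{1}{3}\right) 4 = - \frac{4}{3} \approx -1.3333$)
$s{\left(O,Z \right)} = -225$ ($s{\left(O,Z \right)} = - 9 \cdot 5^{2} = \left(-9\right) 25 = -225$)
$c{\left(V \right)} = 2 V \left(-1 + V\right)$ ($c{\left(V \right)} = \left(V - 1\right) \left(V + V\right) = \left(-1 + V\right) 2 V = 2 V \left(-1 + V\right)$)
$Q{\left(o,T \right)} = \frac{56}{9}$ ($Q{\left(o,T \right)} = 2 \left(- \frac{4}{3}\right) \left(-1 - \frac{4}{3}\right) = 2 \left(- \frac{4}{3}\right) \left(- \frac{7}{3}\right) = \frac{56}{9}$)
$\left(-165 + 991\right) Q{\left(s{\left(a{\left(-2 \right)},0 \right)},2 \right)} = \left(-165 + 991\right) \frac{56}{9} = 826 \cdot \frac{56}{9} = \frac{46256}{9}$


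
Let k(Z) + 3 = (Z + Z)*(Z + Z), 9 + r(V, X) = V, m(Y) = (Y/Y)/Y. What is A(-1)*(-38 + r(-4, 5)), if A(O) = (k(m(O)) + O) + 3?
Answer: -153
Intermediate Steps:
m(Y) = 1/Y
r(V, X) = -9 + V
k(Z) = -3 + 4*Z**2 (k(Z) = -3 + (Z + Z)*(Z + Z) = -3 + (2*Z)*(2*Z) = -3 + 4*Z**2)
A(O) = O + 4/O**2 (A(O) = ((-3 + 4*(1/O)**2) + O) + 3 = ((-3 + 4/O**2) + O) + 3 = (-3 + O + 4/O**2) + 3 = O + 4/O**2)
A(-1)*(-38 + r(-4, 5)) = (-1 + 4/(-1)**2)*(-38 + (-9 - 4)) = (-1 + 4*1)*(-38 - 13) = (-1 + 4)*(-51) = 3*(-51) = -153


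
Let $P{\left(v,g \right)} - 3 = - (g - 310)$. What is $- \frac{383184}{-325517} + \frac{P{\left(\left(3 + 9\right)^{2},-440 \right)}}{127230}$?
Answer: $\frac{16332538207}{13805175970} \approx 1.1831$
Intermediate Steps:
$P{\left(v,g \right)} = 313 - g$ ($P{\left(v,g \right)} = 3 - \left(g - 310\right) = 3 - \left(-310 + g\right) = 313 - g$)
$- \frac{383184}{-325517} + \frac{P{\left(\left(3 + 9\right)^{2},-440 \right)}}{127230} = - \frac{383184}{-325517} + \frac{313 - -440}{127230} = \left(-383184\right) \left(- \frac{1}{325517}\right) + \left(313 + 440\right) \frac{1}{127230} = \frac{383184}{325517} + 753 \cdot \frac{1}{127230} = \frac{383184}{325517} + \frac{251}{42410} = \frac{16332538207}{13805175970}$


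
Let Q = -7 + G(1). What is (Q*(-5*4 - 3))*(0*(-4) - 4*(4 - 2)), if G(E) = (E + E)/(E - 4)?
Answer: -4232/3 ≈ -1410.7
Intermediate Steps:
G(E) = 2*E/(-4 + E) (G(E) = (2*E)/(-4 + E) = 2*E/(-4 + E))
Q = -23/3 (Q = -7 + 2*1/(-4 + 1) = -7 + 2*1/(-3) = -7 + 2*1*(-⅓) = -7 - ⅔ = -23/3 ≈ -7.6667)
(Q*(-5*4 - 3))*(0*(-4) - 4*(4 - 2)) = (-23*(-5*4 - 3)/3)*(0*(-4) - 4*(4 - 2)) = (-23*(-20 - 3)/3)*(0 - 4*2) = (-23/3*(-23))*(0 - 8) = (529/3)*(-8) = -4232/3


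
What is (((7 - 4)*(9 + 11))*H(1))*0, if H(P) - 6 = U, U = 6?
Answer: 0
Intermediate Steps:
H(P) = 12 (H(P) = 6 + 6 = 12)
(((7 - 4)*(9 + 11))*H(1))*0 = (((7 - 4)*(9 + 11))*12)*0 = ((3*20)*12)*0 = (60*12)*0 = 720*0 = 0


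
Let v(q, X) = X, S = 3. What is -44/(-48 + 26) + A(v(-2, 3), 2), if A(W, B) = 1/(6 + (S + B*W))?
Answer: 31/15 ≈ 2.0667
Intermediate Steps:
A(W, B) = 1/(9 + B*W) (A(W, B) = 1/(6 + (3 + B*W)) = 1/(9 + B*W))
-44/(-48 + 26) + A(v(-2, 3), 2) = -44/(-48 + 26) + 1/(9 + 2*3) = -44/(-22) + 1/(9 + 6) = -44*(-1/22) + 1/15 = 2 + 1/15 = 31/15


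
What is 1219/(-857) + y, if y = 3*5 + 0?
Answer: 11636/857 ≈ 13.578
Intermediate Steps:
y = 15 (y = 15 + 0 = 15)
1219/(-857) + y = 1219/(-857) + 15 = 1219*(-1/857) + 15 = -1219/857 + 15 = 11636/857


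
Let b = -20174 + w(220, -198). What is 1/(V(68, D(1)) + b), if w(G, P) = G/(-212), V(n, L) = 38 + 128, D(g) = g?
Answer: -53/1060479 ≈ -4.9977e-5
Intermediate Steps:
V(n, L) = 166
w(G, P) = -G/212 (w(G, P) = G*(-1/212) = -G/212)
b = -1069277/53 (b = -20174 - 1/212*220 = -20174 - 55/53 = -1069277/53 ≈ -20175.)
1/(V(68, D(1)) + b) = 1/(166 - 1069277/53) = 1/(-1060479/53) = -53/1060479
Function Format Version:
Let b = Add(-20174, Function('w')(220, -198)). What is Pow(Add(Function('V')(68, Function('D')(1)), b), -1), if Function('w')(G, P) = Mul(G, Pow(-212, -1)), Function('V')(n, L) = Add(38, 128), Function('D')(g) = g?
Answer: Rational(-53, 1060479) ≈ -4.9977e-5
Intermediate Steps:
Function('V')(n, L) = 166
Function('w')(G, P) = Mul(Rational(-1, 212), G) (Function('w')(G, P) = Mul(G, Rational(-1, 212)) = Mul(Rational(-1, 212), G))
b = Rational(-1069277, 53) (b = Add(-20174, Mul(Rational(-1, 212), 220)) = Add(-20174, Rational(-55, 53)) = Rational(-1069277, 53) ≈ -20175.)
Pow(Add(Function('V')(68, Function('D')(1)), b), -1) = Pow(Add(166, Rational(-1069277, 53)), -1) = Pow(Rational(-1060479, 53), -1) = Rational(-53, 1060479)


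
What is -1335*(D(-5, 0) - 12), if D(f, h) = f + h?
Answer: 22695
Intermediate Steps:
-1335*(D(-5, 0) - 12) = -1335*((-5 + 0) - 12) = -1335*(-5 - 12) = -1335*(-17) = -89*(-255) = 22695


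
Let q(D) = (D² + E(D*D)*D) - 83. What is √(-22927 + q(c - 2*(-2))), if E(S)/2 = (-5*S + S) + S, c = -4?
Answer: I*√23010 ≈ 151.69*I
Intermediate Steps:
E(S) = -6*S (E(S) = 2*((-5*S + S) + S) = 2*(-4*S + S) = 2*(-3*S) = -6*S)
q(D) = -83 + D² - 6*D³ (q(D) = (D² + (-6*D*D)*D) - 83 = (D² + (-6*D²)*D) - 83 = (D² - 6*D³) - 83 = -83 + D² - 6*D³)
√(-22927 + q(c - 2*(-2))) = √(-22927 + (-83 + (-4 - 2*(-2))² - 6*(-4 - 2*(-2))³)) = √(-22927 + (-83 + (-4 + 4)² - 6*(-4 + 4)³)) = √(-22927 + (-83 + 0² - 6*0³)) = √(-22927 + (-83 + 0 - 6*0)) = √(-22927 + (-83 + 0 + 0)) = √(-22927 - 83) = √(-23010) = I*√23010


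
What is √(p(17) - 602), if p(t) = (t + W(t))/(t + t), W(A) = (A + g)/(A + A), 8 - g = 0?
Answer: I*√695309/34 ≈ 24.525*I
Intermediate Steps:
g = 8 (g = 8 - 1*0 = 8 + 0 = 8)
W(A) = (8 + A)/(2*A) (W(A) = (A + 8)/(A + A) = (8 + A)/((2*A)) = (8 + A)*(1/(2*A)) = (8 + A)/(2*A))
p(t) = (t + (8 + t)/(2*t))/(2*t) (p(t) = (t + (8 + t)/(2*t))/(t + t) = (t + (8 + t)/(2*t))/((2*t)) = (t + (8 + t)/(2*t))*(1/(2*t)) = (t + (8 + t)/(2*t))/(2*t))
√(p(17) - 602) = √((¼)*(8 + 17 + 2*17²)/17² - 602) = √((¼)*(1/289)*(8 + 17 + 2*289) - 602) = √((¼)*(1/289)*(8 + 17 + 578) - 602) = √((¼)*(1/289)*603 - 602) = √(603/1156 - 602) = √(-695309/1156) = I*√695309/34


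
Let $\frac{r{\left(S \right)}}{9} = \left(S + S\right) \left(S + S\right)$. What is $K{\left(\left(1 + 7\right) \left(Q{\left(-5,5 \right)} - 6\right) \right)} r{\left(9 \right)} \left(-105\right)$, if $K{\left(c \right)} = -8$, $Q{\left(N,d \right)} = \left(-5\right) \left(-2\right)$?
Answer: $2449440$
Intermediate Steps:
$Q{\left(N,d \right)} = 10$
$r{\left(S \right)} = 36 S^{2}$ ($r{\left(S \right)} = 9 \left(S + S\right) \left(S + S\right) = 9 \cdot 2 S 2 S = 9 \cdot 4 S^{2} = 36 S^{2}$)
$K{\left(\left(1 + 7\right) \left(Q{\left(-5,5 \right)} - 6\right) \right)} r{\left(9 \right)} \left(-105\right) = - 8 \cdot 36 \cdot 9^{2} \left(-105\right) = - 8 \cdot 36 \cdot 81 \left(-105\right) = \left(-8\right) 2916 \left(-105\right) = \left(-23328\right) \left(-105\right) = 2449440$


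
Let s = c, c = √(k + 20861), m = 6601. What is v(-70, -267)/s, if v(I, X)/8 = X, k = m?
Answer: -356*√27462/4577 ≈ -12.889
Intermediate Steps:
k = 6601
v(I, X) = 8*X
c = √27462 (c = √(6601 + 20861) = √27462 ≈ 165.72)
s = √27462 ≈ 165.72
v(-70, -267)/s = (8*(-267))/(√27462) = -356*√27462/4577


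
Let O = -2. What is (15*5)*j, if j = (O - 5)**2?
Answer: 3675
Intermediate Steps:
j = 49 (j = (-2 - 5)**2 = (-7)**2 = 49)
(15*5)*j = (15*5)*49 = 75*49 = 3675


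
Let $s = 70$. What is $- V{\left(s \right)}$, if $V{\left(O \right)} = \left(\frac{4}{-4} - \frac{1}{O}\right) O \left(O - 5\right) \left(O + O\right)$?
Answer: $646100$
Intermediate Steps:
$V{\left(O \right)} = 2 O^{2} \left(-1 - \frac{1}{O}\right) \left(-5 + O\right)$ ($V{\left(O \right)} = \left(4 \left(- \frac{1}{4}\right) - \frac{1}{O}\right) O \left(-5 + O\right) 2 O = \left(-1 - \frac{1}{O}\right) O 2 O \left(-5 + O\right) = O \left(-1 - \frac{1}{O}\right) 2 O \left(-5 + O\right) = 2 O^{2} \left(-1 - \frac{1}{O}\right) \left(-5 + O\right)$)
$- V{\left(s \right)} = - 2 \cdot 70 \left(5 - 70^{2} + 4 \cdot 70\right) = - 2 \cdot 70 \left(5 - 4900 + 280\right) = - 2 \cdot 70 \left(-4615\right) = \left(-1\right) \left(-646100\right) = 646100$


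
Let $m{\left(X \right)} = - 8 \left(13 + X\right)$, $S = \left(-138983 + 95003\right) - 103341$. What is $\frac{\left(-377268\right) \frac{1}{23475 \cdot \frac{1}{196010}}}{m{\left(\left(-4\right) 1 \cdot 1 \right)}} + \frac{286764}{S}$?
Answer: $\frac{10086715662931}{230557365} \approx 43749.0$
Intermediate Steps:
$S = -147321$ ($S = -43980 - 103341 = -147321$)
$m{\left(X \right)} = -104 - 8 X$
$\frac{\left(-377268\right) \frac{1}{23475 \cdot \frac{1}{196010}}}{m{\left(\left(-4\right) 1 \cdot 1 \right)}} + \frac{286764}{S} = \frac{\left(-377268\right) \frac{1}{23475 \cdot \frac{1}{196010}}}{-104 - 8 \left(-4\right) 1 \cdot 1} + \frac{286764}{-147321} = \frac{\left(-377268\right) \frac{1}{23475 \cdot \frac{1}{196010}}}{-104 - 8 \left(\left(-4\right) 1\right)} + 286764 \left(- \frac{1}{147321}\right) = \frac{\left(-377268\right) \frac{1}{\frac{4695}{39202}}}{-104 - -32} - \frac{95588}{49107} = \frac{\left(-377268\right) \frac{39202}{4695}}{-104 + 32} - \frac{95588}{49107} = - \frac{4929886712}{1565 \left(-72\right)} - \frac{95588}{49107} = \left(- \frac{4929886712}{1565}\right) \left(- \frac{1}{72}\right) - \frac{95588}{49107} = \frac{616235839}{14085} - \frac{95588}{49107} = \frac{10086715662931}{230557365}$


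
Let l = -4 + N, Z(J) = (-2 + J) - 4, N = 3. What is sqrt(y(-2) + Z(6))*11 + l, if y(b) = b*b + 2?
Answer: -1 + 11*sqrt(6) ≈ 25.944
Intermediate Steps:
y(b) = 2 + b**2 (y(b) = b**2 + 2 = 2 + b**2)
Z(J) = -6 + J
l = -1 (l = -4 + 3 = -1)
sqrt(y(-2) + Z(6))*11 + l = sqrt((2 + (-2)**2) + (-6 + 6))*11 - 1 = sqrt((2 + 4) + 0)*11 - 1 = sqrt(6 + 0)*11 - 1 = sqrt(6)*11 - 1 = 11*sqrt(6) - 1 = -1 + 11*sqrt(6)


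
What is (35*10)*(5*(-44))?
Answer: -77000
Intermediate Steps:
(35*10)*(5*(-44)) = 350*(-220) = -77000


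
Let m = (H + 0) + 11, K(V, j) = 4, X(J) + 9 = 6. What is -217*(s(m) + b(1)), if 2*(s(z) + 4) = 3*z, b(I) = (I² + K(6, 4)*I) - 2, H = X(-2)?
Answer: -2387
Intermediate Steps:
X(J) = -3 (X(J) = -9 + 6 = -3)
H = -3
b(I) = -2 + I² + 4*I (b(I) = (I² + 4*I) - 2 = -2 + I² + 4*I)
m = 8 (m = (-3 + 0) + 11 = -3 + 11 = 8)
s(z) = -4 + 3*z/2 (s(z) = -4 + (3*z)/2 = -4 + 3*z/2)
-217*(s(m) + b(1)) = -217*((-4 + (3/2)*8) + (-2 + 1² + 4*1)) = -217*((-4 + 12) + (-2 + 1 + 4)) = -217*(8 + 3) = -217*11 = -2387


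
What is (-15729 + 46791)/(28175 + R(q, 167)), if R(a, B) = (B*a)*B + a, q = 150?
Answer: 31062/4211675 ≈ 0.0073752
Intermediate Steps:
R(a, B) = a + a*B**2 (R(a, B) = a*B**2 + a = a + a*B**2)
(-15729 + 46791)/(28175 + R(q, 167)) = (-15729 + 46791)/(28175 + 150*(1 + 167**2)) = 31062/(28175 + 150*(1 + 27889)) = 31062/(28175 + 150*27890) = 31062/(28175 + 4183500) = 31062/4211675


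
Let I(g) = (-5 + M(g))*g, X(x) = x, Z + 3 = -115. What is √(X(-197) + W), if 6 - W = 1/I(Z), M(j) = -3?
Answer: I*√10637995/236 ≈ 13.82*I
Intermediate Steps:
Z = -118 (Z = -3 - 115 = -118)
I(g) = -8*g (I(g) = (-5 - 3)*g = -8*g)
W = 5663/944 (W = 6 - 1/((-8*(-118))) = 6 - 1/944 = 5663/944 ≈ 5.9989)
√(X(-197) + W) = √(-197 + 5663/944) = √(-180305/944) = I*√10637995/236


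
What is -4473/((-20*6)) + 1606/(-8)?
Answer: -6539/40 ≈ -163.48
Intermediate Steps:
-4473/((-20*6)) + 1606/(-8) = -4473/(-120) + 1606*(-⅛) = -4473*(-1/120) - 803/4 = 1491/40 - 803/4 = -6539/40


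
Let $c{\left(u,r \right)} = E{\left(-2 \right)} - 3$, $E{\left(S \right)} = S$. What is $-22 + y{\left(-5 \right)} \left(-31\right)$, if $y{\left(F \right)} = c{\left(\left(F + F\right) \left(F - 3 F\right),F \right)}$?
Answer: $133$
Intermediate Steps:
$c{\left(u,r \right)} = -5$ ($c{\left(u,r \right)} = -2 - 3 = -5$)
$y{\left(F \right)} = -5$
$-22 + y{\left(-5 \right)} \left(-31\right) = -22 - -155 = -22 + 155 = 133$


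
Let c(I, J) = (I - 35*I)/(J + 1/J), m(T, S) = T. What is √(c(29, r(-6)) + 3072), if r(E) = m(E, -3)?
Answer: 2*√1106115/37 ≈ 56.850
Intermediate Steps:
r(E) = E
c(I, J) = -34*I/(J + 1/J) (c(I, J) = (-34*I)/(J + 1/J) = -34*I/(J + 1/J))
√(c(29, r(-6)) + 3072) = √(-34*29*(-6)/(1 + (-6)²) + 3072) = √(-34*29*(-6)/(1 + 36) + 3072) = √(-34*29*(-6)/37 + 3072) = √(-34*29*(-6)*1/37 + 3072) = √(5916/37 + 3072) = √(119580/37) = 2*√1106115/37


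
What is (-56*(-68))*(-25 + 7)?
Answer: -68544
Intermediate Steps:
(-56*(-68))*(-25 + 7) = 3808*(-18) = -68544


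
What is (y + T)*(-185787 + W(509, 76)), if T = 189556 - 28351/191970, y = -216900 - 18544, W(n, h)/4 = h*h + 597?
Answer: 282412466466949/38394 ≈ 7.3556e+9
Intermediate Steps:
W(n, h) = 2388 + 4*h² (W(n, h) = 4*(h*h + 597) = 4*(h² + 597) = 4*(597 + h²) = 2388 + 4*h²)
y = -235444
T = 36389036969/191970 (T = 189556 - 28351/191970 = 36389036969/191970 ≈ 1.8956e+5)
(y + T)*(-185787 + W(509, 76)) = (-235444 + 36389036969/191970)*(-185787 + (2388 + 4*76²)) = -8809147711*(-185787 + (2388 + 4*5776))/191970 = -8809147711*(-185787 + (2388 + 23104))/191970 = -8809147711*(-185787 + 25492)/191970 = -8809147711/191970*(-160295) = 282412466466949/38394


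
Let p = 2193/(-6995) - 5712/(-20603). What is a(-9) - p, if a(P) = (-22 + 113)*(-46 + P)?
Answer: -721305287986/144117985 ≈ -5005.0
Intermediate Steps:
p = -5226939/144117985 (p = 2193*(-1/6995) - 5712*(-1/20603) = -2193/6995 + 5712/20603 = -5226939/144117985 ≈ -0.036268)
a(P) = -4186 + 91*P (a(P) = 91*(-46 + P) = -4186 + 91*P)
a(-9) - p = (-4186 + 91*(-9)) - 1*(-5226939/144117985) = (-4186 - 819) + 5226939/144117985 = -5005 + 5226939/144117985 = -721305287986/144117985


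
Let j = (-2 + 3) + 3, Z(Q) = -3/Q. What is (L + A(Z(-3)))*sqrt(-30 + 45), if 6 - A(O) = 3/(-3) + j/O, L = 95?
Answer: 98*sqrt(15) ≈ 379.55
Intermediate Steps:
j = 4 (j = 1 + 3 = 4)
A(O) = 7 - 4/O (A(O) = 6 - (3/(-3) + 4/O) = 6 - (3*(-1/3) + 4/O) = 6 - (-1 + 4/O) = 6 + (1 - 4/O) = 7 - 4/O)
(L + A(Z(-3)))*sqrt(-30 + 45) = (95 + (7 - 4/((-3/(-3)))))*sqrt(-30 + 45) = (95 + (7 - 4/((-3*(-1/3)))))*sqrt(15) = (95 + (7 - 4/1))*sqrt(15) = (95 + (7 - 4*1))*sqrt(15) = (95 + (7 - 4))*sqrt(15) = (95 + 3)*sqrt(15) = 98*sqrt(15)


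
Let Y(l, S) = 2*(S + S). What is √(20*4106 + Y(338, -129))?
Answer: 2*√20401 ≈ 285.66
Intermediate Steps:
Y(l, S) = 4*S (Y(l, S) = 2*(2*S) = 4*S)
√(20*4106 + Y(338, -129)) = √(20*4106 + 4*(-129)) = √(82120 - 516) = √81604 = 2*√20401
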